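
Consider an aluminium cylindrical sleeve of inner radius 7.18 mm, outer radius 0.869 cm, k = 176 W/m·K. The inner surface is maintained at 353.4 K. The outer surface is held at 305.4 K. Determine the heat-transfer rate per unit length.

Q' = 2πk·ΔT/ln(r₂/r₁) = 2π × 176 × 48 / ln(0.00869/0.00718) = 2.78×10^5 W/m

Q' = 278 kW/m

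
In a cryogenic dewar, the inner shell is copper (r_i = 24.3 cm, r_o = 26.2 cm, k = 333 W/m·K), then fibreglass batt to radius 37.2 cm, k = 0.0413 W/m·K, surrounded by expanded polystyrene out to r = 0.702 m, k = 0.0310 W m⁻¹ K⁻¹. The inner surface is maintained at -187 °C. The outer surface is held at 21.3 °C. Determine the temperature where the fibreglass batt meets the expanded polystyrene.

T = -103 °C

Resistance network (inner→outer):
  R_copper = (1/0.243 − 1/0.262)/(4πk) = 0.2984/(4π·333) = 7.132×10^-5 K/W
  R_fibreglass batt = (1/0.262 − 1/0.372)/(4πk) = 1.129/(4π·0.0413) = 2.175 K/W
  R_expanded polystyrene = (1/0.372 − 1/0.702)/(4πk) = 1.264/(4π·0.0310) = 3.244 K/W
ΣR = 7.132×10^-5 + 2.175 + 3.244 = 5.419 K/W
Q = ΔT/ΣR = (-187 °C − 21.3 °C)/5.419 = -38.44 W
From the inner boundary to the fibreglass batt/expanded polystyrene interface, ΣR_partial = 2.175 K/W.
T_interface = T_in − Q·ΣR_partial = -187 °C − (-38.44)(2.175) = -103 °C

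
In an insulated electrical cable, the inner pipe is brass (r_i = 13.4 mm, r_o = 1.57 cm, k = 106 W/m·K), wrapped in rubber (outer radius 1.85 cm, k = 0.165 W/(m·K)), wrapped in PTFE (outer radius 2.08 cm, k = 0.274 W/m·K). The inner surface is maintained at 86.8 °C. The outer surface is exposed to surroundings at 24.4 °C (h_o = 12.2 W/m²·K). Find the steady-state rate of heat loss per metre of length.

Q' = 73.1 W/m

Series thermal resistances, inner to outer:
  R'_brass = ln(0.0157/0.0134)/(2πk) = 0.1584/(2π·106) = 2.378×10^-4 m·K/W
  R'_rubber = ln(0.0185/0.0157)/(2πk) = 0.1641/(2π·0.165) = 0.1583 m·K/W
  R'_PTFE = ln(0.0208/0.0185)/(2πk) = 0.1172/(2π·0.274) = 0.06807 m·K/W
  R'_conv,out = 1/(2πr h) = 1/(2π·0.0208·12.2) = 0.6272 m·K/W
ΣR = 2.378×10^-4 + 0.1583 + 0.06807 + 0.6272 = 0.8538 m·K/W
Q' = ΔT/ΣR = (86.8 °C − 24.4 °C)/0.8538 = 73.1 W/m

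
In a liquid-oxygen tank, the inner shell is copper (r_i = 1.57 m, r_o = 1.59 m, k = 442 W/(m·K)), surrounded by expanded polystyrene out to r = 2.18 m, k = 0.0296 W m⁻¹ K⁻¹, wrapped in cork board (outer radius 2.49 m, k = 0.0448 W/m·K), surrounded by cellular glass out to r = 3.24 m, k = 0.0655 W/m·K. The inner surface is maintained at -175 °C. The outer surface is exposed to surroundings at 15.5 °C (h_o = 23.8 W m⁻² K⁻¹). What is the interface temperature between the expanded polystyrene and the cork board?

Series thermal resistances, inner to outer:
  R_copper = (1/1.57 − 1/1.59)/(4πk) = 0.008012/(4π·442) = 1.442×10^-6 K/W
  R_expanded polystyrene = (1/1.59 − 1/2.18)/(4πk) = 0.1702/(4π·0.0296) = 0.4576 K/W
  R_cork board = (1/2.18 − 1/2.49)/(4πk) = 0.05711/(4π·0.0448) = 0.1014 K/W
  R_cellular glass = (1/2.49 − 1/3.24)/(4πk) = 0.09296/(4π·0.0655) = 0.1129 K/W
  R_conv,out = 1/(4πr²h) = 1/(4π·3.24²·23.8) = 3.185×10^-4 K/W
ΣR = 1.442×10^-6 + 0.4576 + 0.1014 + 0.1129 + 3.185×10^-4 = 0.6722 K/W
Q = ΔT/ΣR = (-175 °C − 15.5 °C)/0.6722 = -283.4 W
From the inner boundary to the expanded polystyrene/cork board interface, ΣR_partial = 0.4576 K/W.
T_interface = T_in − Q·ΣR_partial = -175 °C − (-283.4)(0.4576) = -45.3 °C

T = -45.3 °C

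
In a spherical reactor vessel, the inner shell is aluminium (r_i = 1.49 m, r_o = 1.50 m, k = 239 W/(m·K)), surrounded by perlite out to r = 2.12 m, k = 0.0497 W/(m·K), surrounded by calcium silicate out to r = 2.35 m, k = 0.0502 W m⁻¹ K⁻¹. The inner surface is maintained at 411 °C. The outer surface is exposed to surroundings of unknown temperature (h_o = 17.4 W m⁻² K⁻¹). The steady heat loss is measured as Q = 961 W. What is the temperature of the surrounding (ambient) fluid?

Series resistances:
  R_aluminium = (1/1.49 − 1/1.50)/(4πk) = 0.004474/(4π·239) = 1.490×10^-6 K/W
  R_perlite = (1/1.50 − 1/2.12)/(4πk) = 0.1950/(4π·0.0497) = 0.3122 K/W
  R_calcium silicate = (1/2.12 − 1/2.35)/(4πk) = 0.04617/(4π·0.0502) = 0.07318 K/W
  R_conv,out = 1/(4πr²h) = 1/(4π·2.35²·17.4) = 8.281×10^-4 K/W
ΣR = 0.3862 K/W
ΔT = Q·ΣR = 961 × 0.3862 = 371.1 K
Heat flows outward, so T_out = T_in − ΔT = 411 − 371.1 = 39.9 °C

T_out = 39.9 °C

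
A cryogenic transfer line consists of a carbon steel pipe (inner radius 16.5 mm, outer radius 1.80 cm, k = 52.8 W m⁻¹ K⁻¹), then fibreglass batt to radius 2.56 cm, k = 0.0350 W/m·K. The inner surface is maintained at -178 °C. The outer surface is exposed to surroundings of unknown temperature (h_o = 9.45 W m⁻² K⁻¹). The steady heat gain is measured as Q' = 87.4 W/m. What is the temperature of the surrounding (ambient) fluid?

Sum the resistances:
  R'_carbon steel = ln(0.0180/0.0165)/(2πk) = 0.08701/(2π·52.8) = 2.623×10^-4 m·K/W
  R'_fibreglass batt = ln(0.0256/0.0180)/(2πk) = 0.3522/(2π·0.0350) = 1.602 m·K/W
  R'_conv,out = 1/(2πr h) = 1/(2π·0.0256·9.45) = 0.6579 m·K/W
ΣR = 2.260 m·K/W
ΔT = Q'·ΣR = 87.4 × 2.260 = 197.5 K
Heat flows inward, so T_out = T_in + ΔT = -178 + 197.5 = 19.5 °C

T_out = 19.5 °C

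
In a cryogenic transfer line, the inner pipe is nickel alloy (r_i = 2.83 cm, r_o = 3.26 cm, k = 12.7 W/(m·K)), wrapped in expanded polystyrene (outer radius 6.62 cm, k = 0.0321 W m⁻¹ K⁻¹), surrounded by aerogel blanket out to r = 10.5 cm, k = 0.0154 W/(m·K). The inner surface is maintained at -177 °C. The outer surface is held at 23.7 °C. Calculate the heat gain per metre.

Q' = 24.2 W/m

Treat each layer as a resistance in series:
  R'_nickel alloy = ln(0.0326/0.0283)/(2πk) = 0.1415/(2π·12.7) = 0.001773 m·K/W
  R'_expanded polystyrene = ln(0.0662/0.0326)/(2πk) = 0.7084/(2π·0.0321) = 3.512 m·K/W
  R'_aerogel blanket = ln(0.105/0.0662)/(2πk) = 0.4613/(2π·0.0154) = 4.767 m·K/W
ΣR = 0.001773 + 3.512 + 4.767 = 8.281 m·K/W
Q' = ΔT/ΣR = (-177 °C − 23.7 °C)/8.281 = -24.2 W/m
(Negative Q' ⇒ heat flows inward; heat gain = 24.2 W/m.)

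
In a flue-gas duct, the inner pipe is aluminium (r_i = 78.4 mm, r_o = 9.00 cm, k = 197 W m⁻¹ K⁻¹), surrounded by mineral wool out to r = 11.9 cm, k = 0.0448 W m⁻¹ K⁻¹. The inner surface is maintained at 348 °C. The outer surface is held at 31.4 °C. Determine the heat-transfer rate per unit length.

Resistance network (inner→outer):
  R'_aluminium = ln(0.0900/0.0784)/(2πk) = 0.1380/(2π·197) = 1.115×10^-4 m·K/W
  R'_mineral wool = ln(0.119/0.0900)/(2πk) = 0.2793/(2π·0.0448) = 0.9923 m·K/W
ΣR = 1.115×10^-4 + 0.9923 = 0.9924 m·K/W
Q' = ΔT/ΣR = (348 °C − 31.4 °C)/0.9924 = 319 W/m

Q' = 319 W/m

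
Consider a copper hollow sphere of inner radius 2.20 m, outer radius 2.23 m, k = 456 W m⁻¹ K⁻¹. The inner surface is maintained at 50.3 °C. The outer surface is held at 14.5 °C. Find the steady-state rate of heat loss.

Q = 4πk·ΔT/(1/r₁ − 1/r₂) = 4π × 456 × 35.8 / (1/2.20 − 1/2.23) = 3.35×10^7 W

Q = 33500 kW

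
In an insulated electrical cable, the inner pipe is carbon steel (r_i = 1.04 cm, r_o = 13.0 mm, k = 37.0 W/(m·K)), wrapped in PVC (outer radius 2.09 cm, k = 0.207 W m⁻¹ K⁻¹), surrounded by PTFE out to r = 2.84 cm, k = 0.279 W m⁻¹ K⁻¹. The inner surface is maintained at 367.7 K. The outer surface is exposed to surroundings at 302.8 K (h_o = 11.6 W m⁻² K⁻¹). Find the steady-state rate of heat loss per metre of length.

Q' = 63.4 W/m

Resistance network (inner→outer):
  R'_carbon steel = ln(0.0130/0.0104)/(2πk) = 0.2231/(2π·37.0) = 9.598×10^-4 m·K/W
  R'_PVC = ln(0.0209/0.0130)/(2πk) = 0.4748/(2π·0.207) = 0.3651 m·K/W
  R'_PTFE = ln(0.0284/0.0209)/(2πk) = 0.3066/(2π·0.279) = 0.1749 m·K/W
  R'_conv,out = 1/(2πr h) = 1/(2π·0.0284·11.6) = 0.4831 m·K/W
ΣR = 9.598×10^-4 + 0.3651 + 0.1749 + 0.4831 = 1.024 m·K/W
Q' = ΔT/ΣR = (367.7 K − 302.8 K)/1.024 = 63.4 W/m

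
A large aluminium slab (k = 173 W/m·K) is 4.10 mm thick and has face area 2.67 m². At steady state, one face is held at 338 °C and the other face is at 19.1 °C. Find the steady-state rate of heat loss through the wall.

Q = 35900 kW

Q = kA·ΔT/L = 173 × 2.67 × |338 °C − 19.1 °C| / 0.00410 = 3.59×10^7 W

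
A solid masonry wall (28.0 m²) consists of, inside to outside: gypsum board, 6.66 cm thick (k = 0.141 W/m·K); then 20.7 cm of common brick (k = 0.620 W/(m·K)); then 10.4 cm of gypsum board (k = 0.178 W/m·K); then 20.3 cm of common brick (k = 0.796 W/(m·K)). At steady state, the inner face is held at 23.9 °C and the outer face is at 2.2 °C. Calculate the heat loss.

Series thermal resistances, inner to outer:
  R_gypsum board = L/(kA) = 0.0666/(0.141·28.0) = 0.01687 K/W
  R_common brick = L/(kA) = 0.207/(0.620·28.0) = 0.01192 K/W
  R_gypsum board = L/(kA) = 0.104/(0.178·28.0) = 0.02087 K/W
  R_common brick = L/(kA) = 0.203/(0.796·28.0) = 0.009108 K/W
ΣR = 0.01687 + 0.01192 + 0.02087 + 0.009108 = 0.05877 K/W
Q = ΔT/ΣR = (23.9 °C − 2.2 °C)/0.05877 = 369 W

Q = 369 W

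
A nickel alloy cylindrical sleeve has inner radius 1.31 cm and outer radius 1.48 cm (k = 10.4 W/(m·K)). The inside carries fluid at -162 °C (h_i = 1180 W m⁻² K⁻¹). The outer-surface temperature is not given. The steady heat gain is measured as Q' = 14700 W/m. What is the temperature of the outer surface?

Sum the resistances:
  R'_conv,in = 1/(2πr h) = 1/(2π·0.0131·1180) = 0.01030 m·K/W
  R'_nickel alloy = ln(0.0148/0.0131)/(2πk) = 0.1220/(2π·10.4) = 0.001867 m·K/W
ΣR = 0.01216 m·K/W
ΔT = Q'·ΣR = 14700 × 0.01216 = 178.8 K
Heat flows inward, so T_out = T_in + ΔT = -162 + 178.8 = 16.8 °C

T_out = 16.8 °C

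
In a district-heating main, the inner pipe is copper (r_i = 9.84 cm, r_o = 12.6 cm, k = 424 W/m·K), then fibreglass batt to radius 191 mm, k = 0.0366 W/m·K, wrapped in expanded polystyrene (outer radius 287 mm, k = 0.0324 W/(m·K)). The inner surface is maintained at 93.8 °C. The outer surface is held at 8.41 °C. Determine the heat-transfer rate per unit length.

Q' = 22.4 W/m

Resistance network (inner→outer):
  R'_copper = ln(0.126/0.0984)/(2πk) = 0.2472/(2π·424) = 9.281×10^-5 m·K/W
  R'_fibreglass batt = ln(0.191/0.126)/(2πk) = 0.4160/(2π·0.0366) = 1.809 m·K/W
  R'_expanded polystyrene = ln(0.287/0.191)/(2πk) = 0.4072/(2π·0.0324) = 2.000 m·K/W
ΣR = 9.281×10^-5 + 1.809 + 2.000 = 3.809 m·K/W
Q' = ΔT/ΣR = (93.8 °C − 8.41 °C)/3.809 = 22.4 W/m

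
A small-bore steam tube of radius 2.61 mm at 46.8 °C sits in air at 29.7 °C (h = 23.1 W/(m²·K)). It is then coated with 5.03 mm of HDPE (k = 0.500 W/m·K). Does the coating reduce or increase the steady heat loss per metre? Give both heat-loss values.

Critical radius for a cylinder: r_cr = k/h = 0.0216 m = 2.16 cm.
Outer radius after coating: r₂ = 0.00261 + 0.00503 = 0.00764 m.
Since r₁ < r_cr and r₂ ≤ r_cr, the coating moves toward the maximum at r_cr — heat loss rises.
Bare: R = 1/(2πr₁h) = 2.640 m·K/W; Q = 17.1/2.640 = 6.48 W/m.
Coated: R = R_cond + R_conv = 1.244 m·K/W; Q = 17.1/1.244 = 13.7 W/m.

increases: 6.48 → 13.7 W/m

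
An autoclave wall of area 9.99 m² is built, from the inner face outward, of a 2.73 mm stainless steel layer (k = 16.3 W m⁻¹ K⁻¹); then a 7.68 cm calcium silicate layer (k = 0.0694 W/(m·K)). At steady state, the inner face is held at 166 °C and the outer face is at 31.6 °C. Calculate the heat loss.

Q = 1210 W

Treat each layer as a resistance in series:
  R_stainless steel = L/(kA) = 0.00273/(16.3·9.99) = 1.677×10^-5 K/W
  R_calcium silicate = L/(kA) = 0.0768/(0.0694·9.99) = 0.1108 K/W
ΣR = 1.677×10^-5 + 0.1108 = 0.1108 K/W
Q = ΔT/ΣR = (166 °C − 31.6 °C)/0.1108 = 1210 W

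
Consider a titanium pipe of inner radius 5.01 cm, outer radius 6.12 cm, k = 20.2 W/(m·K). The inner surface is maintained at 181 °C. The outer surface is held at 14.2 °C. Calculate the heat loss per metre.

Q' = 2πk·ΔT/ln(r₂/r₁) = 2π × 20.2 × 166.8 / ln(0.0612/0.0501) = 1.06×10^5 W/m

Q' = 106 kW/m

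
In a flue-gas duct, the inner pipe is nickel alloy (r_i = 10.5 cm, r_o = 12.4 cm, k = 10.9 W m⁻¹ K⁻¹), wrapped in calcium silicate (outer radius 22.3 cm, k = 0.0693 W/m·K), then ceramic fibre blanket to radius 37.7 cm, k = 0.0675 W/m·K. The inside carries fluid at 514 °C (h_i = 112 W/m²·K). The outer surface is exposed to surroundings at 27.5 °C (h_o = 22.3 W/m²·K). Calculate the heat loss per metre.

Q' = 186 W/m

Series thermal resistances, inner to outer:
  R'_conv,in = 1/(2πr h) = 1/(2π·0.105·112) = 0.01353 m·K/W
  R'_nickel alloy = ln(0.124/0.105)/(2πk) = 0.1663/(2π·10.9) = 0.002429 m·K/W
  R'_calcium silicate = ln(0.223/0.124)/(2πk) = 0.5869/(2π·0.0693) = 1.348 m·K/W
  R'_ceramic fibre blanket = ln(0.377/0.223)/(2πk) = 0.5251/(2π·0.0675) = 1.238 m·K/W
  R'_conv,out = 1/(2πr h) = 1/(2π·0.377·22.3) = 0.01893 m·K/W
ΣR = 0.01353 + 0.002429 + 1.348 + 1.238 + 0.01893 = 2.621 m·K/W
Q' = ΔT/ΣR = (514 °C − 27.5 °C)/2.621 = 186 W/m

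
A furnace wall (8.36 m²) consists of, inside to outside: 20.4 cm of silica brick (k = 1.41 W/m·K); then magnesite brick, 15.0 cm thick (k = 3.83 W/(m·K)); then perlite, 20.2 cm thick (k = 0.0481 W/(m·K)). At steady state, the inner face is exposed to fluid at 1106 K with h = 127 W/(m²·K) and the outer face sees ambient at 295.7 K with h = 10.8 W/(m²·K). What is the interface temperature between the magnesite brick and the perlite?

T = 1071 K

Series thermal resistances, inner to outer:
  R_conv,in = 1/(hA) = 1/(127·8.36) = 9.419×10^-4 K/W
  R_silica brick = L/(kA) = 0.204/(1.41·8.36) = 0.01731 K/W
  R_magnesite brick = L/(kA) = 0.150/(3.83·8.36) = 0.004685 K/W
  R_perlite = L/(kA) = 0.202/(0.0481·8.36) = 0.5023 K/W
  R_conv,out = 1/(hA) = 1/(10.8·8.36) = 0.01108 K/W
ΣR = 9.419×10^-4 + 0.01731 + 0.004685 + 0.5023 + 0.01108 = 0.5363 K/W
Q = ΔT/ΣR = (1106 K − 295.7 K)/0.5363 = 1511 W
From the inner boundary to the magnesite brick/perlite interface, ΣR_partial = 0.02294 K/W.
T_interface = T_in − Q·ΣR_partial = 1106 K − (1511)(0.02294) = 1071 K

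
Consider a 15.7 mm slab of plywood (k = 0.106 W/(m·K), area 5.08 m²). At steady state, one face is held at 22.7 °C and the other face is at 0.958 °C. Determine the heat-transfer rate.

Q = 746 W

Q = kA·ΔT/L = 0.106 × 5.08 × |22.7 °C − 0.958 °C| / 0.0157 = 746 W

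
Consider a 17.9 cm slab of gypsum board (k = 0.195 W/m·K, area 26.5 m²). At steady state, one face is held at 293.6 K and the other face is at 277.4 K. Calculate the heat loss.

Q = kA·ΔT/L = 0.195 × 26.5 × |293.6 K − 277.4 K| / 0.179 = 468 W

Q = 468 W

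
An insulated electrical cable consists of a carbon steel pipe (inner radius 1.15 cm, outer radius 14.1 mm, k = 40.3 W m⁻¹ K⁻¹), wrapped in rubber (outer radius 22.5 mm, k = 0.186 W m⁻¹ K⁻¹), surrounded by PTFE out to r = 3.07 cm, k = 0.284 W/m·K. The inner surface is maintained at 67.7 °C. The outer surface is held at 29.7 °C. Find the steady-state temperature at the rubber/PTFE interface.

Treat each layer as a resistance in series:
  R'_carbon steel = ln(0.0141/0.0115)/(2πk) = 0.2038/(2π·40.3) = 8.050×10^-4 m·K/W
  R'_rubber = ln(0.0225/0.0141)/(2πk) = 0.4673/(2π·0.186) = 0.3999 m·K/W
  R'_PTFE = ln(0.0307/0.0225)/(2πk) = 0.3107/(2π·0.284) = 0.1741 m·K/W
ΣR = 8.050×10^-4 + 0.3999 + 0.1741 = 0.5748 m·K/W
Q' = ΔT/ΣR = (67.7 °C − 29.7 °C)/0.5748 = 66.11 W/m
From the inner boundary to the rubber/PTFE interface, ΣR_partial = 0.4007 m·K/W.
T_interface = T_in − Q'·ΣR_partial = 67.7 °C − (66.11)(0.4007) = 41.2 °C

T = 41.2 °C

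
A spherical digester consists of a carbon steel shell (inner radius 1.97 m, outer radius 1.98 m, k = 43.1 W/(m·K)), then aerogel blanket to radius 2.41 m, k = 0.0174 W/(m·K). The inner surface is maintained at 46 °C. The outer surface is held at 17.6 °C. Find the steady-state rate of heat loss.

Q = 68.9 W

Treat each layer as a resistance in series:
  R_carbon steel = (1/1.97 − 1/1.98)/(4πk) = 0.002564/(4π·43.1) = 4.733×10^-6 K/W
  R_aerogel blanket = (1/1.98 − 1/2.41)/(4πk) = 0.09011/(4π·0.0174) = 0.4121 K/W
ΣR = 4.733×10^-6 + 0.4121 = 0.4121 K/W
Q = ΔT/ΣR = (46 °C − 17.6 °C)/0.4121 = 68.9 W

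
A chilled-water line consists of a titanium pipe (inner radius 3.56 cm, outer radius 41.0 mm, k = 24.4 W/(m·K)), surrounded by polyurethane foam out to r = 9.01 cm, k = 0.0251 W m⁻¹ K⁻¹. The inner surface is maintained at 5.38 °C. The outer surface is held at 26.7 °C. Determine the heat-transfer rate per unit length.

Q' = 4.27 W/m

Series thermal resistances, inner to outer:
  R'_titanium = ln(0.0410/0.0356)/(2πk) = 0.1412/(2π·24.4) = 9.212×10^-4 m·K/W
  R'_polyurethane foam = ln(0.0901/0.0410)/(2πk) = 0.7873/(2π·0.0251) = 4.992 m·K/W
ΣR = 9.212×10^-4 + 4.992 = 4.993 m·K/W
Q' = ΔT/ΣR = (5.38 °C − 26.7 °C)/4.993 = -4.27 W/m
(Negative Q' ⇒ heat flows inward; heat gain = 4.27 W/m.)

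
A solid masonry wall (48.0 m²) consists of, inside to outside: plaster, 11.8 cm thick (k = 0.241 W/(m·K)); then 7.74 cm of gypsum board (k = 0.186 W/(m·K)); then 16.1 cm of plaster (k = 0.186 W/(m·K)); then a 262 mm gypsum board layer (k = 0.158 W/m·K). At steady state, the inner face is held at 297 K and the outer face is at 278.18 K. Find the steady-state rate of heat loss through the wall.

Series thermal resistances, inner to outer:
  R_plaster = L/(kA) = 0.118/(0.241·48.0) = 0.01020 K/W
  R_gypsum board = L/(kA) = 0.0774/(0.186·48.0) = 0.008669 K/W
  R_plaster = L/(kA) = 0.161/(0.186·48.0) = 0.01803 K/W
  R_gypsum board = L/(kA) = 0.262/(0.158·48.0) = 0.03455 K/W
ΣR = 0.01020 + 0.008669 + 0.01803 + 0.03455 = 0.07145 K/W
Q = ΔT/ΣR = (297 K − 278.18 K)/0.07145 = 263 W

Q = 263 W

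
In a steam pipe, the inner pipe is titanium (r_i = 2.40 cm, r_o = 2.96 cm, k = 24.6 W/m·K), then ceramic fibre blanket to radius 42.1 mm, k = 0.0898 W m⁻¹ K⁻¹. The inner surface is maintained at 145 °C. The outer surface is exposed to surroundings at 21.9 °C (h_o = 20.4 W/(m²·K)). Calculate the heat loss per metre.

Series thermal resistances, inner to outer:
  R'_titanium = ln(0.0296/0.0240)/(2πk) = 0.2097/(2π·24.6) = 0.001357 m·K/W
  R'_ceramic fibre blanket = ln(0.0421/0.0296)/(2πk) = 0.3523/(2π·0.0898) = 0.6243 m·K/W
  R'_conv,out = 1/(2πr h) = 1/(2π·0.0421·20.4) = 0.1853 m·K/W
ΣR = 0.001357 + 0.6243 + 0.1853 = 0.8110 m·K/W
Q' = ΔT/ΣR = (145 °C − 21.9 °C)/0.8110 = 152 W/m

Q' = 152 W/m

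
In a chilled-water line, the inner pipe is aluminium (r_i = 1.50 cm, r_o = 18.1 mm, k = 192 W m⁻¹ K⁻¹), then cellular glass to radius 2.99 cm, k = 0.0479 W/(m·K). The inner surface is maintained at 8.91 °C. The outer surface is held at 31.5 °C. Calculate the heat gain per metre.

Series thermal resistances, inner to outer:
  R'_aluminium = ln(0.0181/0.0150)/(2πk) = 0.1879/(2π·192) = 1.557×10^-4 m·K/W
  R'_cellular glass = ln(0.0299/0.0181)/(2πk) = 0.5019/(2π·0.0479) = 1.668 m·K/W
ΣR = 1.557×10^-4 + 1.668 = 1.668 m·K/W
Q' = ΔT/ΣR = (8.91 °C − 31.5 °C)/1.668 = -13.5 W/m
(Negative Q' ⇒ heat flows inward; heat gain = 13.5 W/m.)

Q' = 13.5 W/m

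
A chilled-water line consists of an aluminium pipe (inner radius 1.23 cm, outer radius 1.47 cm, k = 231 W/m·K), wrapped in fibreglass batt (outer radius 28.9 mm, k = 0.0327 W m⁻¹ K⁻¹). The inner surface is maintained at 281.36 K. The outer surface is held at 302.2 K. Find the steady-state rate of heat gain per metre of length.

Q' = 6.33 W/m

Series thermal resistances, inner to outer:
  R'_aluminium = ln(0.0147/0.0123)/(2πk) = 0.1782/(2π·231) = 1.228×10^-4 m·K/W
  R'_fibreglass batt = ln(0.0289/0.0147)/(2πk) = 0.6760/(2π·0.0327) = 3.290 m·K/W
ΣR = 1.228×10^-4 + 3.290 = 3.290 m·K/W
Q' = ΔT/ΣR = (281.36 K − 302.2 K)/3.290 = -6.33 W/m
(Negative Q' ⇒ heat flows inward; heat gain = 6.33 W/m.)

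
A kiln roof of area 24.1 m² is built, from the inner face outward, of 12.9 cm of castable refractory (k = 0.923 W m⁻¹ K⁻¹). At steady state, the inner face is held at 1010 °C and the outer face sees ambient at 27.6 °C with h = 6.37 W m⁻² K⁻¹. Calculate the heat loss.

Series thermal resistances, inner to outer:
  R_castable refractory = L/(kA) = 0.129/(0.923·24.1) = 0.005799 K/W
  R_conv,out = 1/(hA) = 1/(6.37·24.1) = 0.006514 K/W
ΣR = 0.005799 + 0.006514 = 0.01231 K/W
Q = ΔT/ΣR = (1010 °C − 27.6 °C)/0.01231 = 79800 W

Q = 79.8 kW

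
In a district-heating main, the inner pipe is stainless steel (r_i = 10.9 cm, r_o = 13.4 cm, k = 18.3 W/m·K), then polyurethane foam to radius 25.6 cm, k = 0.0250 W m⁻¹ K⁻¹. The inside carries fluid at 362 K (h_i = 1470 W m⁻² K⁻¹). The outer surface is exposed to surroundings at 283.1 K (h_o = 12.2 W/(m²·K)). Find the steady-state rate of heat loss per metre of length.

Series thermal resistances, inner to outer:
  R'_conv,in = 1/(2πr h) = 1/(2π·0.109·1470) = 9.933×10^-4 m·K/W
  R'_stainless steel = ln(0.134/0.109)/(2πk) = 0.2065/(2π·18.3) = 0.001796 m·K/W
  R'_polyurethane foam = ln(0.256/0.134)/(2πk) = 0.6473/(2π·0.0250) = 4.121 m·K/W
  R'_conv,out = 1/(2πr h) = 1/(2π·0.256·12.2) = 0.05096 m·K/W
ΣR = 9.933×10^-4 + 0.001796 + 4.121 + 0.05096 = 4.175 m·K/W
Q' = ΔT/ΣR = (362 K − 283.1 K)/4.175 = 18.9 W/m

Q' = 18.9 W/m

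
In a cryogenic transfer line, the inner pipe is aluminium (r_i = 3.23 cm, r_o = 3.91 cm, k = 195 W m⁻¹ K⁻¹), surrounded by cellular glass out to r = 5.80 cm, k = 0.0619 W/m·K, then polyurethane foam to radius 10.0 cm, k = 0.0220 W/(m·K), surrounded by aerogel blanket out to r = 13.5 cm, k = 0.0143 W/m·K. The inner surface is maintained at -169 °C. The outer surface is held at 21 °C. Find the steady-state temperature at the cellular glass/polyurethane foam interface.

T = -146 °C

Treat each layer as a resistance in series:
  R'_aluminium = ln(0.0391/0.0323)/(2πk) = 0.1911/(2π·195) = 1.559×10^-4 m·K/W
  R'_cellular glass = ln(0.0580/0.0391)/(2πk) = 0.3943/(2π·0.0619) = 1.014 m·K/W
  R'_polyurethane foam = ln(0.100/0.0580)/(2πk) = 0.5447/(2π·0.0220) = 3.941 m·K/W
  R'_aerogel blanket = ln(0.135/0.100)/(2πk) = 0.3001/(2π·0.0143) = 3.340 m·K/W
ΣR = 1.559×10^-4 + 1.014 + 3.941 + 3.340 = 8.295 m·K/W
Q' = ΔT/ΣR = (-169 °C − 21 °C)/8.295 = -22.91 W/m
From the inner boundary to the cellular glass/polyurethane foam interface, ΣR_partial = 1.014 m·K/W.
T_interface = T_in − Q'·ΣR_partial = -169 °C − (-22.91)(1.014) = -146 °C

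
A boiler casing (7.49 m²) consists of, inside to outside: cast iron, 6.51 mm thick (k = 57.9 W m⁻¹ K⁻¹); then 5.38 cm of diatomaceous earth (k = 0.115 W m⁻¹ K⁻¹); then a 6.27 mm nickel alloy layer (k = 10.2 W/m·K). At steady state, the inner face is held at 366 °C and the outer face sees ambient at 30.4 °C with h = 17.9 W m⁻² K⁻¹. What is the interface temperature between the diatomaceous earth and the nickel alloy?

T = 66.5 °C

Treat each layer as a resistance in series:
  R_cast iron = L/(kA) = 0.00651/(57.9·7.49) = 1.501×10^-5 K/W
  R_diatomaceous earth = L/(kA) = 0.0538/(0.115·7.49) = 0.06246 K/W
  R_nickel alloy = L/(kA) = 0.00627/(10.2·7.49) = 8.207×10^-5 K/W
  R_conv,out = 1/(hA) = 1/(17.9·7.49) = 0.007459 K/W
ΣR = 1.501×10^-5 + 0.06246 + 8.207×10^-5 + 0.007459 = 0.07002 K/W
Q = ΔT/ΣR = (366 °C − 30.4 °C)/0.07002 = 4793 W
From the inner boundary to the diatomaceous earth/nickel alloy interface, ΣR_partial = 0.06248 K/W.
T_interface = T_in − Q·ΣR_partial = 366 °C − (4793)(0.06248) = 66.5 °C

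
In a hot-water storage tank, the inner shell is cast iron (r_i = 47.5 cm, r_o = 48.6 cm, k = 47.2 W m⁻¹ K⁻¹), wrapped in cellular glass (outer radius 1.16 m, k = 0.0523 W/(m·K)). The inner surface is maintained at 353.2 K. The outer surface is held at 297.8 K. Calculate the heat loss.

Resistance network (inner→outer):
  R_cast iron = (1/0.475 − 1/0.486)/(4πk) = 0.04765/(4π·47.2) = 8.034×10^-5 K/W
  R_cellular glass = (1/0.486 − 1/1.16)/(4πk) = 1.196/(4π·0.0523) = 1.819 K/W
ΣR = 8.034×10^-5 + 1.819 = 1.819 K/W
Q = ΔT/ΣR = (353.2 K − 297.8 K)/1.819 = 30.5 W

Q = 30.5 W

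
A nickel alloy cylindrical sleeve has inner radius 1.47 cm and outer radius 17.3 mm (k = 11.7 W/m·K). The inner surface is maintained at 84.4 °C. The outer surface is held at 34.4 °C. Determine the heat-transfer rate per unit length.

Q' = 22600 W/m

Q' = 2πk·ΔT/ln(r₂/r₁) = 2π × 11.7 × 50 / ln(0.0173/0.0147) = 22600 W/m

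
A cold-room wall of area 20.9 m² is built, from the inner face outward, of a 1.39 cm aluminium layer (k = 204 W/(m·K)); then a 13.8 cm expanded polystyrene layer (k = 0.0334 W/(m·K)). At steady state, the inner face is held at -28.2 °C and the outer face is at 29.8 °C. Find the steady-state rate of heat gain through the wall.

Treat each layer as a resistance in series:
  R_aluminium = L/(kA) = 0.0139/(204·20.9) = 3.260×10^-6 K/W
  R_expanded polystyrene = L/(kA) = 0.138/(0.0334·20.9) = 0.1977 K/W
ΣR = 3.260×10^-6 + 0.1977 = 0.1977 K/W
Q = ΔT/ΣR = (-28.2 °C − 29.8 °C)/0.1977 = -293 W
(Negative Q ⇒ heat flows inward; heat gain = 293 W.)

Q = 293 W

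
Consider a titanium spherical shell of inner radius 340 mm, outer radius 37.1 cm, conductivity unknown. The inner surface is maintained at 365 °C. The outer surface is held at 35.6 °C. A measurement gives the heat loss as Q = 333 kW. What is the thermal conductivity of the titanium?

ΣR = ΔT/Q = |365 − 35.6|/3.33×10^5 = 9.892×10^-4 K/W
(1/r₁−1/r₂)/(4πk) = 9.892×10^-4 ⇒ k = 0.2458/(4π·9.892×10^-4) = 19.8 W/m·K

k = 19.8 W/m·K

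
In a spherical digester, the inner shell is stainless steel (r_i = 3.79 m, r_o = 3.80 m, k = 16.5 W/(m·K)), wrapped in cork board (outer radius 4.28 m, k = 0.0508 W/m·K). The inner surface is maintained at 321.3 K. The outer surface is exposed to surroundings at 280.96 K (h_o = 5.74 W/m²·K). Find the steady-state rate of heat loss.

Q = 858 W

Resistance network (inner→outer):
  R_stainless steel = (1/3.79 − 1/3.80)/(4πk) = 6.943×10^-4/(4π·16.5) = 3.349×10^-6 K/W
  R_cork board = (1/3.80 − 1/4.28)/(4πk) = 0.02951/(4π·0.0508) = 0.04623 K/W
  R_conv,out = 1/(4πr²h) = 1/(4π·4.28²·5.74) = 7.568×10^-4 K/W
ΣR = 3.349×10^-6 + 0.04623 + 7.568×10^-4 = 0.04699 K/W
Q = ΔT/ΣR = (321.3 K − 280.96 K)/0.04699 = 858 W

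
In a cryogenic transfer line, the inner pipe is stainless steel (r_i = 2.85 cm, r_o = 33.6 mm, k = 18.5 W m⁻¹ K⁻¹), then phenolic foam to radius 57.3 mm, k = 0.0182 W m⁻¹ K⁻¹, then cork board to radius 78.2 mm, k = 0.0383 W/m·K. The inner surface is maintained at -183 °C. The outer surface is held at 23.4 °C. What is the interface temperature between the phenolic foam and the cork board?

Treat each layer as a resistance in series:
  R'_stainless steel = ln(0.0336/0.0285)/(2πk) = 0.1646/(2π·18.5) = 0.001416 m·K/W
  R'_phenolic foam = ln(0.0573/0.0336)/(2πk) = 0.5338/(2π·0.0182) = 4.668 m·K/W
  R'_cork board = ln(0.0782/0.0573)/(2πk) = 0.3110/(2π·0.0383) = 1.292 m·K/W
ΣR = 0.001416 + 4.668 + 1.292 = 5.961 m·K/W
Q' = ΔT/ΣR = (-183 °C − 23.4 °C)/5.961 = -34.63 W/m
From the inner boundary to the phenolic foam/cork board interface, ΣR_partial = 4.669 m·K/W.
T_interface = T_in − Q'·ΣR_partial = -183 °C − (-34.63)(4.669) = -21.3 °C

T = -21.3 °C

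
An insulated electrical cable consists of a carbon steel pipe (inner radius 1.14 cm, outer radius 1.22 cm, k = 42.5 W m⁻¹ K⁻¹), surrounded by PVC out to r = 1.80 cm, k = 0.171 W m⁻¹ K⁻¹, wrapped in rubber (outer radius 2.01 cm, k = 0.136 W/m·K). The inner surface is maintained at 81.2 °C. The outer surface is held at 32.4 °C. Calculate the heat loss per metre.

Treat each layer as a resistance in series:
  R'_carbon steel = ln(0.0122/0.0114)/(2πk) = 0.06782/(2π·42.5) = 2.540×10^-4 m·K/W
  R'_PVC = ln(0.0180/0.0122)/(2πk) = 0.3889/(2π·0.171) = 0.3620 m·K/W
  R'_rubber = ln(0.0201/0.0180)/(2πk) = 0.1103/(2π·0.136) = 0.1291 m·K/W
ΣR = 2.540×10^-4 + 0.3620 + 0.1291 = 0.4914 m·K/W
Q' = ΔT/ΣR = (81.2 °C − 32.4 °C)/0.4914 = 99.3 W/m

Q' = 99.3 W/m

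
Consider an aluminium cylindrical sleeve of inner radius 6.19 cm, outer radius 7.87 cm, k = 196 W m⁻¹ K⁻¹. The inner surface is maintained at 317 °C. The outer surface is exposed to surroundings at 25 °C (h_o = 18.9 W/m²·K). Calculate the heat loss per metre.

Q' = 2720 W/m

Resistance network (inner→outer):
  R'_aluminium = ln(0.0787/0.0619)/(2πk) = 0.2401/(2π·196) = 1.950×10^-4 m·K/W
  R'_conv,out = 1/(2πr h) = 1/(2π·0.0787·18.9) = 0.1070 m·K/W
ΣR = 1.950×10^-4 + 0.1070 = 0.1072 m·K/W
Q' = ΔT/ΣR = (317 °C − 25 °C)/0.1072 = 2720 W/m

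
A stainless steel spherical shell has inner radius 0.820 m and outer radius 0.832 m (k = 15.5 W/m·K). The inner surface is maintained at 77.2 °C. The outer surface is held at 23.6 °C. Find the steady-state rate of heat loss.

Q = 4πk·ΔT/(1/r₁ − 1/r₂) = 4π × 15.5 × 53.6 / (1/0.820 − 1/0.832) = 5.94×10^5 W

Q = 594 kW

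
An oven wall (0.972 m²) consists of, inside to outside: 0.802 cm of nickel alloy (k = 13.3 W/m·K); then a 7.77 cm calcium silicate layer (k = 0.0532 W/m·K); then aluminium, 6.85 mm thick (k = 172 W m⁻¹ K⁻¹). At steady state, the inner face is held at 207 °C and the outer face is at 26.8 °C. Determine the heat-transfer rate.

Series thermal resistances, inner to outer:
  R_nickel alloy = L/(kA) = 0.00802/(13.3·0.972) = 6.204×10^-4 K/W
  R_calcium silicate = L/(kA) = 0.0777/(0.0532·0.972) = 1.503 K/W
  R_aluminium = L/(kA) = 0.00685/(172·0.972) = 4.097×10^-5 K/W
ΣR = 6.204×10^-4 + 1.503 + 4.097×10^-5 = 1.504 K/W
Q = ΔT/ΣR = (207 °C − 26.8 °C)/1.504 = 120 W

Q = 120 W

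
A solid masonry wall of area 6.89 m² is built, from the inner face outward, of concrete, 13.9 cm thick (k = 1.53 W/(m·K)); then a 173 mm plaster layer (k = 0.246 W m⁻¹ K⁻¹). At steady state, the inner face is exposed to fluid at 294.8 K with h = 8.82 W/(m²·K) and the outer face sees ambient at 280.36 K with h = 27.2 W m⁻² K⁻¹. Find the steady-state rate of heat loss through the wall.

Treat each layer as a resistance in series:
  R_conv,in = 1/(hA) = 1/(8.82·6.89) = 0.01646 K/W
  R_concrete = L/(kA) = 0.139/(1.53·6.89) = 0.01319 K/W
  R_plaster = L/(kA) = 0.173/(0.246·6.89) = 0.1021 K/W
  R_conv,out = 1/(hA) = 1/(27.2·6.89) = 0.005336 K/W
ΣR = 0.01646 + 0.01319 + 0.1021 + 0.005336 = 0.1371 K/W
Q = ΔT/ΣR = (294.8 K − 280.36 K)/0.1371 = 105 W

Q = 105 W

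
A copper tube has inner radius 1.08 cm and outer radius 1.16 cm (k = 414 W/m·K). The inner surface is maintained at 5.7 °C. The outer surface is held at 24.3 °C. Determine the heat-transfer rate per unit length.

Q' = 677 kW/m

Q' = 2πk·ΔT/ln(r₂/r₁) = 2π × 414 × 18.6 / ln(0.0116/0.0108) = 6.77×10^5 W/m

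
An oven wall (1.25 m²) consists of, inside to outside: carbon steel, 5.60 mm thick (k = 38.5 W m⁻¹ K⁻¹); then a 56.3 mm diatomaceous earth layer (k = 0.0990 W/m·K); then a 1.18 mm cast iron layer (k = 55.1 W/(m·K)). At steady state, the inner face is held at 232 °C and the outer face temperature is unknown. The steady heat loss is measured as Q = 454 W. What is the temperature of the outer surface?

T_out = 25.4 °C

Series resistances:
  R_carbon steel = L/(kA) = 0.00560/(38.5·1.25) = 1.164×10^-4 K/W
  R_diatomaceous earth = L/(kA) = 0.0563/(0.0990·1.25) = 0.4549 K/W
  R_cast iron = L/(kA) = 0.00118/(55.1·1.25) = 1.713×10^-5 K/W
ΣR = 0.4551 K/W
ΔT = Q·ΣR = 454 × 0.4551 = 206.6 K
Heat flows outward, so T_out = T_in − ΔT = 232 − 206.6 = 25.4 °C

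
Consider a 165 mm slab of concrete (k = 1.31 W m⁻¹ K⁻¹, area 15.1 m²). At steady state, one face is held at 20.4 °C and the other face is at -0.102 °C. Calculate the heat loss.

Q = kA·ΔT/L = 1.31 × 15.1 × |20.4 °C − -0.102 °C| / 0.165 = 2460 W

Q = 2.46 kW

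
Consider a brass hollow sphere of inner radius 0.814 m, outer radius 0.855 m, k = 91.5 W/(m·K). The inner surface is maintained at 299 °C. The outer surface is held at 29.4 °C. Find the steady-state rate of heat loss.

Q = 5260 kW

Q = 4πk·ΔT/(1/r₁ − 1/r₂) = 4π × 91.5 × 269.6 / (1/0.814 − 1/0.855) = 5.26×10^6 W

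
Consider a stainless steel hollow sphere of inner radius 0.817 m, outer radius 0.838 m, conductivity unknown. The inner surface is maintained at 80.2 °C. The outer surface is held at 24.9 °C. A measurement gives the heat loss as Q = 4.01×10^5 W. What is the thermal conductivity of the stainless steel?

k = 17.7 W/m·K

ΣR = ΔT/Q = |80.2 − 24.9|/4.01×10^5 = 1.379×10^-4 K/W
(1/r₁−1/r₂)/(4πk) = 1.379×10^-4 ⇒ k = 0.03067/(4π·1.379×10^-4) = 17.7 W/m·K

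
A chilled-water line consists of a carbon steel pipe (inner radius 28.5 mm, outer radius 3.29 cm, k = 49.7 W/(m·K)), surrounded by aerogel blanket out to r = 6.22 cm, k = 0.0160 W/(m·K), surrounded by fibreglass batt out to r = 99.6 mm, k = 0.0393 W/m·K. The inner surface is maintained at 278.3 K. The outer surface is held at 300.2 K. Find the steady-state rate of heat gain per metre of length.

Q' = 2.66 W/m

Series thermal resistances, inner to outer:
  R'_carbon steel = ln(0.0329/0.0285)/(2πk) = 0.1436/(2π·49.7) = 4.598×10^-4 m·K/W
  R'_aerogel blanket = ln(0.0622/0.0329)/(2πk) = 0.6369/(2π·0.0160) = 6.335 m·K/W
  R'_fibreglass batt = ln(0.0996/0.0622)/(2πk) = 0.4708/(2π·0.0393) = 1.907 m·K/W
ΣR = 4.598×10^-4 + 6.335 + 1.907 = 8.242 m·K/W
Q' = ΔT/ΣR = (278.3 K − 300.2 K)/8.242 = -2.66 W/m
(Negative Q' ⇒ heat flows inward; heat gain = 2.66 W/m.)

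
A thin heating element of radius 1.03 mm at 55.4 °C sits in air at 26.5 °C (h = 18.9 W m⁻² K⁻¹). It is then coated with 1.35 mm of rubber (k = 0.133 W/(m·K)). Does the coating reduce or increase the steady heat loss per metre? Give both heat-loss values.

increases: 3.53 → 6.37 W/m

Critical radius for a cylinder: r_cr = k/h = 0.00704 m = 0.704 cm.
Outer radius after coating: r₂ = 0.00103 + 0.00135 = 0.00238 m.
Since r₁ < r_cr and r₂ ≤ r_cr, the coating moves toward the maximum at r_cr — heat loss rises.
Bare: R = 1/(2πr₁h) = 8.176 m·K/W; Q = 28.9/8.176 = 3.53 W/m.
Coated: R = R_cond + R_conv = 4.540 m·K/W; Q = 28.9/4.540 = 6.37 W/m.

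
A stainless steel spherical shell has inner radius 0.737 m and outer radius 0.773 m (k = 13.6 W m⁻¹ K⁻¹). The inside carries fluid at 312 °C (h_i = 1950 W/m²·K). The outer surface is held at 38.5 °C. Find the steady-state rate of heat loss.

Resistance network (inner→outer):
  R_conv,in = 1/(4πr²h) = 1/(4π·0.737²·1950) = 7.513×10^-5 K/W
  R_stainless steel = (1/0.737 − 1/0.773)/(4πk) = 0.06319/(4π·13.6) = 3.697×10^-4 K/W
ΣR = 7.513×10^-5 + 3.697×10^-4 = 4.448×10^-4 K/W
Q = ΔT/ΣR = (312 °C − 38.5 °C)/4.448×10^-4 = 6.15×10^5 W

Q = 615 kW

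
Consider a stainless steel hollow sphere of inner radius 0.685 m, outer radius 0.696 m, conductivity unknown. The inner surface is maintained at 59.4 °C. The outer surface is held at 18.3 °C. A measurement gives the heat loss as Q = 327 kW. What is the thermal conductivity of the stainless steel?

ΣR = ΔT/Q = |59.4 − 18.3|/3.27×10^5 = 1.257×10^-4 K/W
(1/r₁−1/r₂)/(4πk) = 1.257×10^-4 ⇒ k = 0.02307/(4π·1.257×10^-4) = 14.6 W/m·K

k = 14.6 W/m·K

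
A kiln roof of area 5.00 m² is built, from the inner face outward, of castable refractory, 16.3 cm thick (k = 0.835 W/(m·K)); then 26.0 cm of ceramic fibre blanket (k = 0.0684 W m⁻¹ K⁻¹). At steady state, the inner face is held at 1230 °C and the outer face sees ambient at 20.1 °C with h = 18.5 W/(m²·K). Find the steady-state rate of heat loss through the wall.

Q = 1490 W

Treat each layer as a resistance in series:
  R_castable refractory = L/(kA) = 0.163/(0.835·5.00) = 0.03904 K/W
  R_ceramic fibre blanket = L/(kA) = 0.260/(0.0684·5.00) = 0.7602 K/W
  R_conv,out = 1/(hA) = 1/(18.5·5.00) = 0.01081 K/W
ΣR = 0.03904 + 0.7602 + 0.01081 = 0.8100 K/W
Q = ΔT/ΣR = (1230 °C − 20.1 °C)/0.8100 = 1490 W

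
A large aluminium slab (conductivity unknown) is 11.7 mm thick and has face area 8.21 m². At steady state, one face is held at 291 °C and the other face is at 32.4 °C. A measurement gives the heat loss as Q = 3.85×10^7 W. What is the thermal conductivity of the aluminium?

ΣR = ΔT/Q = |291 − 32.4|/3.85×10^7 = 6.717×10^-6 K/W
L/(kA) = 6.717×10^-6 ⇒ k = 0.0117/(6.717×10^-6·8.21) = 212 W/m·K

k = 212 W/m·K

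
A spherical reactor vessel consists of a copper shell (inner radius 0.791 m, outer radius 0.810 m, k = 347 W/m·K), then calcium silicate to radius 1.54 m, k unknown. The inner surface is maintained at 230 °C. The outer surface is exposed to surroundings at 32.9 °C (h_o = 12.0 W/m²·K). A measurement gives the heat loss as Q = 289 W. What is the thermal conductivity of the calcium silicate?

k = 0.0686 W/m·K

ΣR = ΔT/Q = |230 − 32.9|/289 = 0.6820 K/W
Known resistances:
  R_copper = (1/0.791 − 1/0.810)/(4πk) = 0.02965/(4π·347) = 6.801×10^-6 K/W
  R_conv,out = 1/(4πr²h) = 1/(4π·1.54²·12.0) = 0.002796 K/W
R_calcium silicate = ΣR − ΣR_known = 0.6820 − 0.002803 = 0.6792 K/W
(1/r₁−1/r₂)/(4πk) = 0.6792 ⇒ k = 0.5852/(4π·0.6792) = 0.0686 W/m·K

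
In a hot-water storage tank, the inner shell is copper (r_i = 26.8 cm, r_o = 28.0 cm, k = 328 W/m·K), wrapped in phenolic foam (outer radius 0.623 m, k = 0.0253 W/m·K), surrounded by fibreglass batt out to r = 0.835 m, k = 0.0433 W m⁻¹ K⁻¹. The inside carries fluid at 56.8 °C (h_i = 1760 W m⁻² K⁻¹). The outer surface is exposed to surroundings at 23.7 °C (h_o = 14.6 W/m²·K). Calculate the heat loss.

Resistance network (inner→outer):
  R_conv,in = 1/(4πr²h) = 1/(4π·0.268²·1760) = 6.295×10^-4 K/W
  R_copper = (1/0.268 − 1/0.280)/(4πk) = 0.1599/(4π·328) = 3.880×10^-5 K/W
  R_phenolic foam = (1/0.280 − 1/0.623)/(4πk) = 1.966/(4π·0.0253) = 6.185 K/W
  R_fibreglass batt = (1/0.623 − 1/0.835)/(4πk) = 0.4075/(4π·0.0433) = 0.7490 K/W
  R_conv,out = 1/(4πr²h) = 1/(4π·0.835²·14.6) = 0.007817 K/W
ΣR = 6.295×10^-4 + 3.880×10^-5 + 6.185 + 0.7490 + 0.007817 = 6.942 K/W
Q = ΔT/ΣR = (56.8 °C − 23.7 °C)/6.942 = 4.77 W

Q = 4.77 W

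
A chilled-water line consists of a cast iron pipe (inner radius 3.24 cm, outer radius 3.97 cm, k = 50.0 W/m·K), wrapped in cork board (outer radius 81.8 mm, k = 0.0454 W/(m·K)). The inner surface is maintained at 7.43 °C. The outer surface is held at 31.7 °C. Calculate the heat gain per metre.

Q' = 9.57 W/m

Resistance network (inner→outer):
  R'_cast iron = ln(0.0397/0.0324)/(2πk) = 0.2032/(2π·50.0) = 6.468×10^-4 m·K/W
  R'_cork board = ln(0.0818/0.0397)/(2πk) = 0.7229/(2π·0.0454) = 2.534 m·K/W
ΣR = 6.468×10^-4 + 2.534 = 2.535 m·K/W
Q' = ΔT/ΣR = (7.43 °C − 31.7 °C)/2.535 = -9.57 W/m
(Negative Q' ⇒ heat flows inward; heat gain = 9.57 W/m.)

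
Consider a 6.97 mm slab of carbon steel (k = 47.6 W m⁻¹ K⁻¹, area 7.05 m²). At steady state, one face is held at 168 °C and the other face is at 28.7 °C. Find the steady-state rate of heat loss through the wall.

Q = kA·ΔT/L = 47.6 × 7.05 × |168 °C − 28.7 °C| / 0.00697 = 6.71×10^6 W

Q = 6.71×10^6 W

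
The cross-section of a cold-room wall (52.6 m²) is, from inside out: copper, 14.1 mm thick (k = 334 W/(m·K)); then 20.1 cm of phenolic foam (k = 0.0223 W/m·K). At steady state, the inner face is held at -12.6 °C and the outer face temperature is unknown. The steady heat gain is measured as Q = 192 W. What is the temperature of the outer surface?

T_out = 20.3 °C

Series resistances:
  R_copper = L/(kA) = 0.0141/(334·52.6) = 8.026×10^-7 K/W
  R_phenolic foam = L/(kA) = 0.201/(0.0223·52.6) = 0.1714 K/W
ΣR = 0.1714 K/W
ΔT = Q·ΣR = 192 × 0.1714 = 32.91 K
Heat flows inward, so T_out = T_in + ΔT = -12.6 + 32.91 = 20.3 °C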